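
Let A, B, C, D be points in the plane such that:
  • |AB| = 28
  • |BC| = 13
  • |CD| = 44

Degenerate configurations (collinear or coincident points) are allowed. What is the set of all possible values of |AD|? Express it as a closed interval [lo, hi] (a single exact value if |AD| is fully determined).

|AD| ∈ [3, 85]  (≈ [3.0000, 85.0000])

|AB| ∈ {28}
|BC| ∈ {13}
|CD| ∈ {44}
|AC| ∈ [15, 41]
|BD| ∈ [31, 57]
|AD| ∈ [3, 85]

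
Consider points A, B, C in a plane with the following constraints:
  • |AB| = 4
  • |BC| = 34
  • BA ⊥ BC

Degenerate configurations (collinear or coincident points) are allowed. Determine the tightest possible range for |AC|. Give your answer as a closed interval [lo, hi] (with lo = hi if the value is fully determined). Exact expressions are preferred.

|AB| ∈ {4}
|BC| ∈ {34}
|AC| ∈ {2·√(293)}

|AC| = 2·√(293)  (≈ 34.2345)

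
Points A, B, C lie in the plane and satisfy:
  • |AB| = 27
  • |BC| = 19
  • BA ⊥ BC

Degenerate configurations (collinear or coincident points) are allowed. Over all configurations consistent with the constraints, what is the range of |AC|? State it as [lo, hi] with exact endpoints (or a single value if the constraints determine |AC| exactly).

|AB| ∈ {27}
|BC| ∈ {19}
|AC| ∈ {√(1090)}

|AC| = √(1090)  (≈ 33.0151)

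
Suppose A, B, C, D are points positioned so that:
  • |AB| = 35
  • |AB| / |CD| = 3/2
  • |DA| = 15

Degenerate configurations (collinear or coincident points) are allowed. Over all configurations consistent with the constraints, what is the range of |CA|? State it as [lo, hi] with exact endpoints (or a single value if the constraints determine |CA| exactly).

|AB| ∈ {35}
|AD| ∈ {15}
|CD| ∈ {70/3}
|BD| ∈ [20, 50]
|AC| ∈ [25/3, 115/3]
|BC| ∈ [0, 220/3]

|CA| ∈ [25/3, 115/3]  (≈ [8.3333, 38.3333])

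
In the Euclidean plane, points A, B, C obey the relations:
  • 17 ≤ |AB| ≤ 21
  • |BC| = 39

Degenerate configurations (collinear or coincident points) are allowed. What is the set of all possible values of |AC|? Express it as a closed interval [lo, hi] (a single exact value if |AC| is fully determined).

|AB| ∈ [17, 21]
|BC| ∈ {39}
|AC| ∈ [18, 60]

|AC| ∈ [18, 60]  (≈ [18.0000, 60.0000])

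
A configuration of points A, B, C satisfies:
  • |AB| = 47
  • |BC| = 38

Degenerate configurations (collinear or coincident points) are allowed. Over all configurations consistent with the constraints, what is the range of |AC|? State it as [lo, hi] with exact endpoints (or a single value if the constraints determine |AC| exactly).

|AB| ∈ {47}
|BC| ∈ {38}
|AC| ∈ [9, 85]

|AC| ∈ [9, 85]  (≈ [9.0000, 85.0000])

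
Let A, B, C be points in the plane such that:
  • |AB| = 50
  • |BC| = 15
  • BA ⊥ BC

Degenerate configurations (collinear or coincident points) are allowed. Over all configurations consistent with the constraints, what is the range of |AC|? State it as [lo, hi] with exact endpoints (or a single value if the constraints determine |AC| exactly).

|AB| ∈ {50}
|BC| ∈ {15}
|AC| ∈ {5·√(109)}

|AC| = 5·√(109)  (≈ 52.2015)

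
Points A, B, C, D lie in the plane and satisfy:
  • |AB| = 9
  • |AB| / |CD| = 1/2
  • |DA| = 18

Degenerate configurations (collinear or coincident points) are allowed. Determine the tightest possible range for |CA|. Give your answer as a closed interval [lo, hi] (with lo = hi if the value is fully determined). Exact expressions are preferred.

|AB| ∈ {9}
|AD| ∈ {18}
|CD| ∈ {18}
|BD| ∈ [9, 27]
|AC| ∈ [0, 36]
|BC| ∈ [0, 45]

|CA| ∈ [0, 36]  (≈ [0.0000, 36.0000])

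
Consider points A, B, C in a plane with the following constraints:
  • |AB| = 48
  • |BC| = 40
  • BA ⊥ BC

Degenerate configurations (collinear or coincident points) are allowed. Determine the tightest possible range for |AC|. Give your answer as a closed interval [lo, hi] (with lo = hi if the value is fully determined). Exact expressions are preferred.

|AB| ∈ {48}
|BC| ∈ {40}
|AC| ∈ {8·√(61)}

|AC| = 8·√(61)  (≈ 62.4820)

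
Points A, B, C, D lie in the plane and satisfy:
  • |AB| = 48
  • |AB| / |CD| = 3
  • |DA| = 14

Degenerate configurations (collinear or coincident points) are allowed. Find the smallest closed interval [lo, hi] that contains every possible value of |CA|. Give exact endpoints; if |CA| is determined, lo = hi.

|CA| ∈ [2, 30]  (≈ [2.0000, 30.0000])

|AB| ∈ {48}
|AD| ∈ {14}
|CD| ∈ {16}
|BD| ∈ [34, 62]
|AC| ∈ [2, 30]
|BC| ∈ [18, 78]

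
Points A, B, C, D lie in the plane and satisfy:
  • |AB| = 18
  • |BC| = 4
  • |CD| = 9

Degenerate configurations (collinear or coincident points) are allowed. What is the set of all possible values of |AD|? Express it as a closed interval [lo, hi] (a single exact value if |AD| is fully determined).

|AB| ∈ {18}
|BC| ∈ {4}
|CD| ∈ {9}
|AC| ∈ [14, 22]
|BD| ∈ [5, 13]
|AD| ∈ [5, 31]

|AD| ∈ [5, 31]  (≈ [5.0000, 31.0000])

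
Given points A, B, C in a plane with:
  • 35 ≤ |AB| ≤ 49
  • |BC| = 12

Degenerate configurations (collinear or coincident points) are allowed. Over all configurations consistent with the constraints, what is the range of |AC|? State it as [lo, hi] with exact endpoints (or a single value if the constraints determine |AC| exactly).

|AB| ∈ [35, 49]
|BC| ∈ {12}
|AC| ∈ [23, 61]

|AC| ∈ [23, 61]  (≈ [23.0000, 61.0000])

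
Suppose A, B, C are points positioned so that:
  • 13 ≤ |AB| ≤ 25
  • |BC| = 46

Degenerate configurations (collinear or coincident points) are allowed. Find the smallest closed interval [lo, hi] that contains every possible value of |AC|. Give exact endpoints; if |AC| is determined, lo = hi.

|AB| ∈ [13, 25]
|BC| ∈ {46}
|AC| ∈ [21, 71]

|AC| ∈ [21, 71]  (≈ [21.0000, 71.0000])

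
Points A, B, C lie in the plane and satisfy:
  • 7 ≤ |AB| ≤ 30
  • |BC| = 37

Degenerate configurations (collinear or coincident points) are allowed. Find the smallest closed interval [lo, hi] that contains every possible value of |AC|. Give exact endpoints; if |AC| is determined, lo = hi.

|AB| ∈ [7, 30]
|BC| ∈ {37}
|AC| ∈ [7, 67]

|AC| ∈ [7, 67]  (≈ [7.0000, 67.0000])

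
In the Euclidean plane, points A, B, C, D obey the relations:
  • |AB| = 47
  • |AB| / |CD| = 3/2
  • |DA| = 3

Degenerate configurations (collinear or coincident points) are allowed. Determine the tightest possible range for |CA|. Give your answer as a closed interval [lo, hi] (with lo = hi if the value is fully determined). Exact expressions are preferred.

|AB| ∈ {47}
|AD| ∈ {3}
|CD| ∈ {94/3}
|BD| ∈ [44, 50]
|AC| ∈ [85/3, 103/3]
|BC| ∈ [38/3, 244/3]

|CA| ∈ [85/3, 103/3]  (≈ [28.3333, 34.3333])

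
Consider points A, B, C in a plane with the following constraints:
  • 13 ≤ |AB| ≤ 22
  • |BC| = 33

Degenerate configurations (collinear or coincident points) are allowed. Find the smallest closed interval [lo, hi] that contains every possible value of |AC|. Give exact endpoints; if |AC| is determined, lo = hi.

|AB| ∈ [13, 22]
|BC| ∈ {33}
|AC| ∈ [11, 55]

|AC| ∈ [11, 55]  (≈ [11.0000, 55.0000])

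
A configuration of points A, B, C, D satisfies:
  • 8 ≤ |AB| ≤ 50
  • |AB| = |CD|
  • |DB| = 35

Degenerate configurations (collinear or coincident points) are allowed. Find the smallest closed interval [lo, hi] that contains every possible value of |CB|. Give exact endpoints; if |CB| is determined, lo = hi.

|CB| ∈ [0, 85]  (≈ [0.0000, 85.0000])

|AB| ∈ [8, 50]
|BD| ∈ {35}
|CD| ∈ [8, 50]
|AD| ∈ [0, 85]
|BC| ∈ [0, 85]
|AC| ∈ [0, 135]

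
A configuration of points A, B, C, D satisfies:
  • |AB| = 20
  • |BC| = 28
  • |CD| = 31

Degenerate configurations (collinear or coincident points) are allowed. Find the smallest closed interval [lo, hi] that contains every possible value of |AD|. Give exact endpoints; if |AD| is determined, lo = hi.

|AD| ∈ [0, 79]  (≈ [0.0000, 79.0000])

|AB| ∈ {20}
|BC| ∈ {28}
|CD| ∈ {31}
|AC| ∈ [8, 48]
|BD| ∈ [3, 59]
|AD| ∈ [0, 79]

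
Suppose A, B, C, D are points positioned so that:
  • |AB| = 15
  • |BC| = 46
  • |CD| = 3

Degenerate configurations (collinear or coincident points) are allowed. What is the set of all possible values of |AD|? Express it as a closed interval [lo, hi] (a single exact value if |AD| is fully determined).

|AB| ∈ {15}
|BC| ∈ {46}
|CD| ∈ {3}
|AC| ∈ [31, 61]
|BD| ∈ [43, 49]
|AD| ∈ [28, 64]

|AD| ∈ [28, 64]  (≈ [28.0000, 64.0000])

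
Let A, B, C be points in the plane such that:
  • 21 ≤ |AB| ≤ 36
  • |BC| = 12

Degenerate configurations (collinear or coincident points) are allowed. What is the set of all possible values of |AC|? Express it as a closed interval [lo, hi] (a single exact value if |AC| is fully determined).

|AB| ∈ [21, 36]
|BC| ∈ {12}
|AC| ∈ [9, 48]

|AC| ∈ [9, 48]  (≈ [9.0000, 48.0000])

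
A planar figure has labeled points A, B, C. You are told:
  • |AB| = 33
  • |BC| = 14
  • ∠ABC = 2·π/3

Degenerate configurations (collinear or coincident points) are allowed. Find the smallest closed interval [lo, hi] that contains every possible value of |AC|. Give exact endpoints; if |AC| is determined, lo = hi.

|AB| ∈ {33}
|BC| ∈ {14}
|AC| ∈ {√(1747)}

|AC| = √(1747)  (≈ 41.7971)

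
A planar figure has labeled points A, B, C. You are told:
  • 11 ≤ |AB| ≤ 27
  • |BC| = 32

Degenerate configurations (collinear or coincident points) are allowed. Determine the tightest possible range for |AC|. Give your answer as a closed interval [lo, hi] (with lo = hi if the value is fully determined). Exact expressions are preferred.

|AB| ∈ [11, 27]
|BC| ∈ {32}
|AC| ∈ [5, 59]

|AC| ∈ [5, 59]  (≈ [5.0000, 59.0000])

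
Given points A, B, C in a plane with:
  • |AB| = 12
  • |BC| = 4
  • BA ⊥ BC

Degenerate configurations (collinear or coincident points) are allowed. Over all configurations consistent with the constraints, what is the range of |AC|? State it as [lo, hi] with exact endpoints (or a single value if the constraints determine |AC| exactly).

|AC| = 4·√(10)  (≈ 12.6491)

|AB| ∈ {12}
|BC| ∈ {4}
|AC| ∈ {4·√(10)}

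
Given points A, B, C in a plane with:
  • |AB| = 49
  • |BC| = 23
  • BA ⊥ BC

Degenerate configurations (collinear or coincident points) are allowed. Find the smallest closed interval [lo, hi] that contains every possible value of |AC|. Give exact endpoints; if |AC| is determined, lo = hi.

|AC| = √(2930)  (≈ 54.1295)

|AB| ∈ {49}
|BC| ∈ {23}
|AC| ∈ {√(2930)}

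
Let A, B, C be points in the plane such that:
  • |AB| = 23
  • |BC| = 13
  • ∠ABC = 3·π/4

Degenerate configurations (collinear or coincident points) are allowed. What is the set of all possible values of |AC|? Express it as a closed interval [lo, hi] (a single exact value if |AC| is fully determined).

|AB| ∈ {23}
|BC| ∈ {13}
|AC| ∈ {√(299·√(2) + 698)}

|AC| = √(299·√(2) + 698)  (≈ 33.4791)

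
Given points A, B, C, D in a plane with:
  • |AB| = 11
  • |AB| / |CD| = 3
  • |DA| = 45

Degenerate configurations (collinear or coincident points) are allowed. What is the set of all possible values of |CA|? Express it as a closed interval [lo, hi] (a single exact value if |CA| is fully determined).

|CA| ∈ [124/3, 146/3]  (≈ [41.3333, 48.6667])

|AB| ∈ {11}
|AD| ∈ {45}
|CD| ∈ {11/3}
|BD| ∈ [34, 56]
|AC| ∈ [124/3, 146/3]
|BC| ∈ [91/3, 179/3]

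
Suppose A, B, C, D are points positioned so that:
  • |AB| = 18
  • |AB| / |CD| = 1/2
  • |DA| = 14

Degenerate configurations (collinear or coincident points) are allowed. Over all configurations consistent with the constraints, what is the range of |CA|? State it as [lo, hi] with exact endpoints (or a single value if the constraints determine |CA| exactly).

|CA| ∈ [22, 50]  (≈ [22.0000, 50.0000])

|AB| ∈ {18}
|AD| ∈ {14}
|CD| ∈ {36}
|BD| ∈ [4, 32]
|AC| ∈ [22, 50]
|BC| ∈ [4, 68]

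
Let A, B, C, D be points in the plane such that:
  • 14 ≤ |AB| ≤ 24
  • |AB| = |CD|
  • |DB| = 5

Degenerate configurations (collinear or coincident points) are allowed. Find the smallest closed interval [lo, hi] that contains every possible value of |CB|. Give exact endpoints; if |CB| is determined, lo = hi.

|AB| ∈ [14, 24]
|BD| ∈ {5}
|CD| ∈ [14, 24]
|AD| ∈ [9, 29]
|BC| ∈ [9, 29]
|AC| ∈ [0, 53]

|CB| ∈ [9, 29]  (≈ [9.0000, 29.0000])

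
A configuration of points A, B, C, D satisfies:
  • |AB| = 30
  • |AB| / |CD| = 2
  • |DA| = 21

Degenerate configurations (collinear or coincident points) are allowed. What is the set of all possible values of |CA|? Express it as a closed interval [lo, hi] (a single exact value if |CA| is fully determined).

|CA| ∈ [6, 36]  (≈ [6.0000, 36.0000])

|AB| ∈ {30}
|AD| ∈ {21}
|CD| ∈ {15}
|BD| ∈ [9, 51]
|AC| ∈ [6, 36]
|BC| ∈ [0, 66]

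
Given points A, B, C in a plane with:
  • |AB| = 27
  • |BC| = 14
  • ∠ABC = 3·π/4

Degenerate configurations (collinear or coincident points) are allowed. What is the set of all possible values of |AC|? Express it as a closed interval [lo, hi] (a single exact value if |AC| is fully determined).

|AB| ∈ {27}
|BC| ∈ {14}
|AC| ∈ {√(378·√(2) + 925)}

|AC| = √(378·√(2) + 925)  (≈ 38.2044)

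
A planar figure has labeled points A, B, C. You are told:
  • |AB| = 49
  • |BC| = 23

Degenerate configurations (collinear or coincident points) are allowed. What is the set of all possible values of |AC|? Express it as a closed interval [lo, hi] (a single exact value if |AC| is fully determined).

|AC| ∈ [26, 72]  (≈ [26.0000, 72.0000])

|AB| ∈ {49}
|BC| ∈ {23}
|AC| ∈ [26, 72]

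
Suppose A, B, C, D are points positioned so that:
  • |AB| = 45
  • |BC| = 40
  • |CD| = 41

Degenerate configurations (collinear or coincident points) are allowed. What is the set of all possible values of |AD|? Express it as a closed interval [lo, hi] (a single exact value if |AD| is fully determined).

|AD| ∈ [0, 126]  (≈ [0.0000, 126.0000])

|AB| ∈ {45}
|BC| ∈ {40}
|CD| ∈ {41}
|AC| ∈ [5, 85]
|BD| ∈ [1, 81]
|AD| ∈ [0, 126]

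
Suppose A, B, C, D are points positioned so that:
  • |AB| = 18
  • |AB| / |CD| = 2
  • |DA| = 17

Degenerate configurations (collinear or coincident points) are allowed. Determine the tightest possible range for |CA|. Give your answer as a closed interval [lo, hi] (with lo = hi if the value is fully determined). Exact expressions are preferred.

|AB| ∈ {18}
|AD| ∈ {17}
|CD| ∈ {9}
|BD| ∈ [1, 35]
|AC| ∈ [8, 26]
|BC| ∈ [0, 44]

|CA| ∈ [8, 26]  (≈ [8.0000, 26.0000])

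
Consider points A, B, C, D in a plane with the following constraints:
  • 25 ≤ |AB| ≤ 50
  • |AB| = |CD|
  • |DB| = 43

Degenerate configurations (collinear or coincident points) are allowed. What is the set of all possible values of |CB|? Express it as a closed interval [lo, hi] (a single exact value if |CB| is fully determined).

|CB| ∈ [0, 93]  (≈ [0.0000, 93.0000])

|AB| ∈ [25, 50]
|BD| ∈ {43}
|CD| ∈ [25, 50]
|AD| ∈ [0, 93]
|BC| ∈ [0, 93]
|AC| ∈ [0, 143]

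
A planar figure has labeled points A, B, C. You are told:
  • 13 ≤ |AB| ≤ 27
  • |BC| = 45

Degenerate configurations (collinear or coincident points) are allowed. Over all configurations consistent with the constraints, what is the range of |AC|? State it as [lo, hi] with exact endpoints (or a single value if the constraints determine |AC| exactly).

|AC| ∈ [18, 72]  (≈ [18.0000, 72.0000])

|AB| ∈ [13, 27]
|BC| ∈ {45}
|AC| ∈ [18, 72]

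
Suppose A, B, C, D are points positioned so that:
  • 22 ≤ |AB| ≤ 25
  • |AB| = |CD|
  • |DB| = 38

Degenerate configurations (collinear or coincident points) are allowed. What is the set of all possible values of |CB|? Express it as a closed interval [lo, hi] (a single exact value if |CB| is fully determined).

|AB| ∈ [22, 25]
|BD| ∈ {38}
|CD| ∈ [22, 25]
|AD| ∈ [13, 63]
|BC| ∈ [13, 63]
|AC| ∈ [0, 88]

|CB| ∈ [13, 63]  (≈ [13.0000, 63.0000])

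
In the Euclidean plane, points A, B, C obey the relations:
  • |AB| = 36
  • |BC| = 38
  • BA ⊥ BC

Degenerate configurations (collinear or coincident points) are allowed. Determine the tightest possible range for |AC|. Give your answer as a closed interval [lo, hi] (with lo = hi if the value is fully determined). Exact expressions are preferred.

|AC| = 2·√(685)  (≈ 52.3450)

|AB| ∈ {36}
|BC| ∈ {38}
|AC| ∈ {2·√(685)}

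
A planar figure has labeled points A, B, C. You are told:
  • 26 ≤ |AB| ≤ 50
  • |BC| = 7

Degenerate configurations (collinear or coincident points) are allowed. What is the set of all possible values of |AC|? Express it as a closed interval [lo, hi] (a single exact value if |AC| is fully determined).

|AB| ∈ [26, 50]
|BC| ∈ {7}
|AC| ∈ [19, 57]

|AC| ∈ [19, 57]  (≈ [19.0000, 57.0000])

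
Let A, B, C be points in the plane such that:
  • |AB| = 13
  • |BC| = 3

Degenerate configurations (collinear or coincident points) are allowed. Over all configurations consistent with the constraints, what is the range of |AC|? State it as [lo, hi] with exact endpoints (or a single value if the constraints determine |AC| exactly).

|AC| ∈ [10, 16]  (≈ [10.0000, 16.0000])

|AB| ∈ {13}
|BC| ∈ {3}
|AC| ∈ [10, 16]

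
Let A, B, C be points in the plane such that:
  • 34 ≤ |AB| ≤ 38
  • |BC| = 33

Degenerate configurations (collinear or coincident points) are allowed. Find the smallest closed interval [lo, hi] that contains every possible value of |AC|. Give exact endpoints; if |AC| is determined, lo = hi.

|AC| ∈ [1, 71]  (≈ [1.0000, 71.0000])

|AB| ∈ [34, 38]
|BC| ∈ {33}
|AC| ∈ [1, 71]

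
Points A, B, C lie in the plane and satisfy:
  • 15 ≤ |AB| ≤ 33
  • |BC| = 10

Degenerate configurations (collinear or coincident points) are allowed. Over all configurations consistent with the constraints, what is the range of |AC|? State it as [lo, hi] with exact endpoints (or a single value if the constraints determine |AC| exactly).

|AB| ∈ [15, 33]
|BC| ∈ {10}
|AC| ∈ [5, 43]

|AC| ∈ [5, 43]  (≈ [5.0000, 43.0000])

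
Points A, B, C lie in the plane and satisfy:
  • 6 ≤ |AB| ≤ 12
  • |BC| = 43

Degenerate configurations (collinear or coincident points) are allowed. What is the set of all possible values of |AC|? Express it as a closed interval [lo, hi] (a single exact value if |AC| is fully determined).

|AB| ∈ [6, 12]
|BC| ∈ {43}
|AC| ∈ [31, 55]

|AC| ∈ [31, 55]  (≈ [31.0000, 55.0000])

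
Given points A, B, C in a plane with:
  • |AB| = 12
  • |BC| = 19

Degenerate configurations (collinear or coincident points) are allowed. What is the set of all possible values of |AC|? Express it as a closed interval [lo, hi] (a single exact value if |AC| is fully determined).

|AB| ∈ {12}
|BC| ∈ {19}
|AC| ∈ [7, 31]

|AC| ∈ [7, 31]  (≈ [7.0000, 31.0000])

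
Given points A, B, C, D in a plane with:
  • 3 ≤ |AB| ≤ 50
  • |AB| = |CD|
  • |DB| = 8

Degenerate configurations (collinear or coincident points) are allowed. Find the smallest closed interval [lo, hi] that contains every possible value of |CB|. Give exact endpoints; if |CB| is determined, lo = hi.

|CB| ∈ [0, 58]  (≈ [0.0000, 58.0000])

|AB| ∈ [3, 50]
|BD| ∈ {8}
|CD| ∈ [3, 50]
|AD| ∈ [0, 58]
|BC| ∈ [0, 58]
|AC| ∈ [0, 108]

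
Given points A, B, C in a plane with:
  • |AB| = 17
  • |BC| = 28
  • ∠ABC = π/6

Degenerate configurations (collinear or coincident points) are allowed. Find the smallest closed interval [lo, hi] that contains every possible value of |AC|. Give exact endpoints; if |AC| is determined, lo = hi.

|AB| ∈ {17}
|BC| ∈ {28}
|AC| ∈ {√(1073 - 476·√(3))}

|AC| = √(1073 - 476·√(3))  (≈ 15.7653)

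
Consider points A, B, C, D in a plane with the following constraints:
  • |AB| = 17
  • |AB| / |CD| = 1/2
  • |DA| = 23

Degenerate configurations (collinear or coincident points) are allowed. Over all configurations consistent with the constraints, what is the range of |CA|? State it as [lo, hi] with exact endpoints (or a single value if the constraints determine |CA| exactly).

|AB| ∈ {17}
|AD| ∈ {23}
|CD| ∈ {34}
|BD| ∈ [6, 40]
|AC| ∈ [11, 57]
|BC| ∈ [0, 74]

|CA| ∈ [11, 57]  (≈ [11.0000, 57.0000])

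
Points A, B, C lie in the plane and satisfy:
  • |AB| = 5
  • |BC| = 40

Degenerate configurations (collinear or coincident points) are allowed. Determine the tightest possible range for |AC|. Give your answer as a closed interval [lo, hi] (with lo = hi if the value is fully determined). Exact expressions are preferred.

|AC| ∈ [35, 45]  (≈ [35.0000, 45.0000])

|AB| ∈ {5}
|BC| ∈ {40}
|AC| ∈ [35, 45]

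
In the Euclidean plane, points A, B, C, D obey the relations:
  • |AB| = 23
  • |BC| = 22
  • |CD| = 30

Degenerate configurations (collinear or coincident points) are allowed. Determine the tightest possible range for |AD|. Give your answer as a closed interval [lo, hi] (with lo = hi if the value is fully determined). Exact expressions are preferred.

|AD| ∈ [0, 75]  (≈ [0.0000, 75.0000])

|AB| ∈ {23}
|BC| ∈ {22}
|CD| ∈ {30}
|AC| ∈ [1, 45]
|BD| ∈ [8, 52]
|AD| ∈ [0, 75]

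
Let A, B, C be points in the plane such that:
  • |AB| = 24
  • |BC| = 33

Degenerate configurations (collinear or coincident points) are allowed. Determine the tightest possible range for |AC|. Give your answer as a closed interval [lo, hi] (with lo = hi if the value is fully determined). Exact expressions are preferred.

|AB| ∈ {24}
|BC| ∈ {33}
|AC| ∈ [9, 57]

|AC| ∈ [9, 57]  (≈ [9.0000, 57.0000])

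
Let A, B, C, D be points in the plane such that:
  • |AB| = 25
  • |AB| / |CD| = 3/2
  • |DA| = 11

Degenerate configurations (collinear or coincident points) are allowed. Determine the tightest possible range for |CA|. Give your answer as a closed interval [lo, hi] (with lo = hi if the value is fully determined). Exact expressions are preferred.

|AB| ∈ {25}
|AD| ∈ {11}
|CD| ∈ {50/3}
|BD| ∈ [14, 36]
|AC| ∈ [17/3, 83/3]
|BC| ∈ [0, 158/3]

|CA| ∈ [17/3, 83/3]  (≈ [5.6667, 27.6667])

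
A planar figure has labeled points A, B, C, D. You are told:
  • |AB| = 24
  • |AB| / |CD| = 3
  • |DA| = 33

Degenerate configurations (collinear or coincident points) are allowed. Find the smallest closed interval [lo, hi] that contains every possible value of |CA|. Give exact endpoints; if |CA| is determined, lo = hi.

|AB| ∈ {24}
|AD| ∈ {33}
|CD| ∈ {8}
|BD| ∈ [9, 57]
|AC| ∈ [25, 41]
|BC| ∈ [1, 65]

|CA| ∈ [25, 41]  (≈ [25.0000, 41.0000])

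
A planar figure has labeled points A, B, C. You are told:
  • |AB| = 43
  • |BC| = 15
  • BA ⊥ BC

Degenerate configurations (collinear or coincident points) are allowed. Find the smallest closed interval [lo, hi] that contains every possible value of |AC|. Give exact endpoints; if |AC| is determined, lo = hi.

|AC| = √(2074)  (≈ 45.5412)

|AB| ∈ {43}
|BC| ∈ {15}
|AC| ∈ {√(2074)}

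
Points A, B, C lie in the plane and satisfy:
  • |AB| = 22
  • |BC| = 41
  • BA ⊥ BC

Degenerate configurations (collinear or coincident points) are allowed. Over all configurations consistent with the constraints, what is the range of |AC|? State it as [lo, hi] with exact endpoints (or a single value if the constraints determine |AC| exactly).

|AB| ∈ {22}
|BC| ∈ {41}
|AC| ∈ {√(2165)}

|AC| = √(2165)  (≈ 46.5296)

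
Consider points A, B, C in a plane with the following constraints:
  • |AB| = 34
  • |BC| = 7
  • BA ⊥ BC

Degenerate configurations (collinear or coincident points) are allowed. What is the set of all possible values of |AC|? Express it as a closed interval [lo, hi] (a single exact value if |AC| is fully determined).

|AC| = √(1205)  (≈ 34.7131)

|AB| ∈ {34}
|BC| ∈ {7}
|AC| ∈ {√(1205)}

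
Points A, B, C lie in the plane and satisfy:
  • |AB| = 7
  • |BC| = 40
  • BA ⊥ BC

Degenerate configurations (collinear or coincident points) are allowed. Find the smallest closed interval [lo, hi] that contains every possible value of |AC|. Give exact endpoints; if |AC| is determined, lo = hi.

|AB| ∈ {7}
|BC| ∈ {40}
|AC| ∈ {√(1649)}

|AC| = √(1649)  (≈ 40.6079)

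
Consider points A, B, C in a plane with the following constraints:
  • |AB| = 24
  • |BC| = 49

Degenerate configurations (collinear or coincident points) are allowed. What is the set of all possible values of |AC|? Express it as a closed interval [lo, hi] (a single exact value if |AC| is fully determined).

|AC| ∈ [25, 73]  (≈ [25.0000, 73.0000])

|AB| ∈ {24}
|BC| ∈ {49}
|AC| ∈ [25, 73]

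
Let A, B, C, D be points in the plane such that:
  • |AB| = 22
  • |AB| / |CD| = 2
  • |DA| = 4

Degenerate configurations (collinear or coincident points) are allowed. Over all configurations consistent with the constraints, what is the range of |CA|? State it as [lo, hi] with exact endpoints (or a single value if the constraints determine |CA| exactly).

|CA| ∈ [7, 15]  (≈ [7.0000, 15.0000])

|AB| ∈ {22}
|AD| ∈ {4}
|CD| ∈ {11}
|BD| ∈ [18, 26]
|AC| ∈ [7, 15]
|BC| ∈ [7, 37]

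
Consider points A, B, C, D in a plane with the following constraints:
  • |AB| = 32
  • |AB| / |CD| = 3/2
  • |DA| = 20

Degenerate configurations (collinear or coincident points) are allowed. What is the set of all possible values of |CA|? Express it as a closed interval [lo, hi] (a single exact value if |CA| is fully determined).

|CA| ∈ [4/3, 124/3]  (≈ [1.3333, 41.3333])

|AB| ∈ {32}
|AD| ∈ {20}
|CD| ∈ {64/3}
|BD| ∈ [12, 52]
|AC| ∈ [4/3, 124/3]
|BC| ∈ [0, 220/3]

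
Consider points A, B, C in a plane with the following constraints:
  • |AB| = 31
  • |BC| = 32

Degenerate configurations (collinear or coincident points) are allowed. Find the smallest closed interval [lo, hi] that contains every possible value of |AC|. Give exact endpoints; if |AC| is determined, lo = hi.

|AB| ∈ {31}
|BC| ∈ {32}
|AC| ∈ [1, 63]

|AC| ∈ [1, 63]  (≈ [1.0000, 63.0000])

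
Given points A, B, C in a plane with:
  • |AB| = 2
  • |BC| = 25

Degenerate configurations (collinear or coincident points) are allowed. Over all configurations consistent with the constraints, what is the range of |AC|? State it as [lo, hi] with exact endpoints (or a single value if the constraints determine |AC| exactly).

|AC| ∈ [23, 27]  (≈ [23.0000, 27.0000])

|AB| ∈ {2}
|BC| ∈ {25}
|AC| ∈ [23, 27]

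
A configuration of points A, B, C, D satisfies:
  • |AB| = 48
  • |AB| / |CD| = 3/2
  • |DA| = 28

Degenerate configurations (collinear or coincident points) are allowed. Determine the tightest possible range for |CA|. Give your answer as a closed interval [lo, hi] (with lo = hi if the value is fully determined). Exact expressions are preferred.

|AB| ∈ {48}
|AD| ∈ {28}
|CD| ∈ {32}
|BD| ∈ [20, 76]
|AC| ∈ [4, 60]
|BC| ∈ [0, 108]

|CA| ∈ [4, 60]  (≈ [4.0000, 60.0000])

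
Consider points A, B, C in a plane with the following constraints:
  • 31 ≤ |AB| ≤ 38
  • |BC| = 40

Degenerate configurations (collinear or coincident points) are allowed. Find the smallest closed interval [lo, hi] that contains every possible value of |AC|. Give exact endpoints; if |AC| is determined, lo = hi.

|AC| ∈ [2, 78]  (≈ [2.0000, 78.0000])

|AB| ∈ [31, 38]
|BC| ∈ {40}
|AC| ∈ [2, 78]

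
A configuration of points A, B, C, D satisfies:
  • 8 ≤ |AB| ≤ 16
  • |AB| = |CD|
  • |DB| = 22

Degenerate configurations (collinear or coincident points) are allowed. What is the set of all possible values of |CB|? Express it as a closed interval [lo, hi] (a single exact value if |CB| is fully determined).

|AB| ∈ [8, 16]
|BD| ∈ {22}
|CD| ∈ [8, 16]
|AD| ∈ [6, 38]
|BC| ∈ [6, 38]
|AC| ∈ [0, 54]

|CB| ∈ [6, 38]  (≈ [6.0000, 38.0000])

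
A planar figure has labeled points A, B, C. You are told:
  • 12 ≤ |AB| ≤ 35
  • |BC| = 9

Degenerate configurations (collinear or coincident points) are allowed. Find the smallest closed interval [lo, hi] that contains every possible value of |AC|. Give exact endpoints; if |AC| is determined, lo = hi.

|AB| ∈ [12, 35]
|BC| ∈ {9}
|AC| ∈ [3, 44]

|AC| ∈ [3, 44]  (≈ [3.0000, 44.0000])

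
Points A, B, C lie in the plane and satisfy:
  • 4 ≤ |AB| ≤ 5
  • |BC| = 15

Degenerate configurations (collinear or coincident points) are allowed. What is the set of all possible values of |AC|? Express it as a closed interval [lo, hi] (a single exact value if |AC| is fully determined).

|AB| ∈ [4, 5]
|BC| ∈ {15}
|AC| ∈ [10, 20]

|AC| ∈ [10, 20]  (≈ [10.0000, 20.0000])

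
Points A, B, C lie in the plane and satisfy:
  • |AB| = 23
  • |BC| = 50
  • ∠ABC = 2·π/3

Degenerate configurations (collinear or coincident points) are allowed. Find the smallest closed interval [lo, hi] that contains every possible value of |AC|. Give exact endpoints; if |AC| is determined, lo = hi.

|AB| ∈ {23}
|BC| ∈ {50}
|AC| ∈ {√(4179)}

|AC| = √(4179)  (≈ 64.6452)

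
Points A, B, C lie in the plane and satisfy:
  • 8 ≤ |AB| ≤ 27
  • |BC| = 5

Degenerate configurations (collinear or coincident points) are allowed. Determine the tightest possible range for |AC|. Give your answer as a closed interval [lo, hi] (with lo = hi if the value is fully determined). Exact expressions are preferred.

|AB| ∈ [8, 27]
|BC| ∈ {5}
|AC| ∈ [3, 32]

|AC| ∈ [3, 32]  (≈ [3.0000, 32.0000])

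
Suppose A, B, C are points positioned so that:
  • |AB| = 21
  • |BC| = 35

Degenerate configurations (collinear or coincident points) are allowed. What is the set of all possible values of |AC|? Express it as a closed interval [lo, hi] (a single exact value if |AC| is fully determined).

|AC| ∈ [14, 56]  (≈ [14.0000, 56.0000])

|AB| ∈ {21}
|BC| ∈ {35}
|AC| ∈ [14, 56]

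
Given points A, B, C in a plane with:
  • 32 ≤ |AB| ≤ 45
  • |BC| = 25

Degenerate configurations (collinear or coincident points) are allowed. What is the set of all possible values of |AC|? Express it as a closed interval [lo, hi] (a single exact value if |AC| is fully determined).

|AC| ∈ [7, 70]  (≈ [7.0000, 70.0000])

|AB| ∈ [32, 45]
|BC| ∈ {25}
|AC| ∈ [7, 70]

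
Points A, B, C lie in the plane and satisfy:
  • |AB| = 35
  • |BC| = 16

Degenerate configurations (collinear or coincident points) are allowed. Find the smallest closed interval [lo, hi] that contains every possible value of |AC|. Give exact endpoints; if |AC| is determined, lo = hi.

|AC| ∈ [19, 51]  (≈ [19.0000, 51.0000])

|AB| ∈ {35}
|BC| ∈ {16}
|AC| ∈ [19, 51]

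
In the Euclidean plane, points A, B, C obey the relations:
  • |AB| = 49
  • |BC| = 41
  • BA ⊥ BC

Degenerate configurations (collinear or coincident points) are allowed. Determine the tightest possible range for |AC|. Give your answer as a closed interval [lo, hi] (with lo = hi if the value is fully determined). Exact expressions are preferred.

|AB| ∈ {49}
|BC| ∈ {41}
|AC| ∈ {√(4082)}

|AC| = √(4082)  (≈ 63.8905)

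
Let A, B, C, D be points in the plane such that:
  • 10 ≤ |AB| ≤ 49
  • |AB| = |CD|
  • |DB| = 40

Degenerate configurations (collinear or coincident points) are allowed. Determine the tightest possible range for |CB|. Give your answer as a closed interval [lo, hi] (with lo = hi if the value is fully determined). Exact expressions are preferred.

|CB| ∈ [0, 89]  (≈ [0.0000, 89.0000])

|AB| ∈ [10, 49]
|BD| ∈ {40}
|CD| ∈ [10, 49]
|AD| ∈ [0, 89]
|BC| ∈ [0, 89]
|AC| ∈ [0, 138]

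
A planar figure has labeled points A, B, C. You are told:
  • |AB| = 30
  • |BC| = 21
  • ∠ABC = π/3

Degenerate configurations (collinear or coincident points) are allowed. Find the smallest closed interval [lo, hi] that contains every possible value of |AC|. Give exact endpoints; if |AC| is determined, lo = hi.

|AB| ∈ {30}
|BC| ∈ {21}
|AC| ∈ {3·√(79)}

|AC| = 3·√(79)  (≈ 26.6646)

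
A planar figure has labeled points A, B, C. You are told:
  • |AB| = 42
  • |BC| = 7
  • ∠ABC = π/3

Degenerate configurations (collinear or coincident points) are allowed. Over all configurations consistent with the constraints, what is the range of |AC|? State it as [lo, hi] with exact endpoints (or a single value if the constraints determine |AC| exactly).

|AC| = 7·√(31)  (≈ 38.9744)

|AB| ∈ {42}
|BC| ∈ {7}
|AC| ∈ {7·√(31)}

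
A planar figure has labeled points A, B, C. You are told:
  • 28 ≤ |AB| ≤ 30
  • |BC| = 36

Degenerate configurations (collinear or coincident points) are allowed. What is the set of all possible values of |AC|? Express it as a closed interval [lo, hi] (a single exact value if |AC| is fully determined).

|AB| ∈ [28, 30]
|BC| ∈ {36}
|AC| ∈ [6, 66]

|AC| ∈ [6, 66]  (≈ [6.0000, 66.0000])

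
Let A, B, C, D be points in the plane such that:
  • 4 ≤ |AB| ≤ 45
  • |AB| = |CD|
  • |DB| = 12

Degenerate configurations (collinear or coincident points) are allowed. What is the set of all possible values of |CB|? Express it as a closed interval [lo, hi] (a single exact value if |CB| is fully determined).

|CB| ∈ [0, 57]  (≈ [0.0000, 57.0000])

|AB| ∈ [4, 45]
|BD| ∈ {12}
|CD| ∈ [4, 45]
|AD| ∈ [0, 57]
|BC| ∈ [0, 57]
|AC| ∈ [0, 102]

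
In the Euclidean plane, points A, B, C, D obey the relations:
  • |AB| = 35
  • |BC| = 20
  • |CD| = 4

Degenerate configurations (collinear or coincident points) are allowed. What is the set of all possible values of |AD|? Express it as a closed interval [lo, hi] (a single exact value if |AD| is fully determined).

|AD| ∈ [11, 59]  (≈ [11.0000, 59.0000])

|AB| ∈ {35}
|BC| ∈ {20}
|CD| ∈ {4}
|AC| ∈ [15, 55]
|BD| ∈ [16, 24]
|AD| ∈ [11, 59]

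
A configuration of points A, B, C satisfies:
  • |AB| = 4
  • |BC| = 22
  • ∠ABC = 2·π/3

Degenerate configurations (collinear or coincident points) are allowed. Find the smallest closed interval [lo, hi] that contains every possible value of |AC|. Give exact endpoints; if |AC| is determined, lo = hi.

|AC| = 14·√(3)  (≈ 24.2487)

|AB| ∈ {4}
|BC| ∈ {22}
|AC| ∈ {14·√(3)}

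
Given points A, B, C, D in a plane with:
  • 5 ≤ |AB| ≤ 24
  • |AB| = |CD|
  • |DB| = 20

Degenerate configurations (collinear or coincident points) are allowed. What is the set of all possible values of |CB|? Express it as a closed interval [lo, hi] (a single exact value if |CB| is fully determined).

|CB| ∈ [0, 44]  (≈ [0.0000, 44.0000])

|AB| ∈ [5, 24]
|BD| ∈ {20}
|CD| ∈ [5, 24]
|AD| ∈ [0, 44]
|BC| ∈ [0, 44]
|AC| ∈ [0, 68]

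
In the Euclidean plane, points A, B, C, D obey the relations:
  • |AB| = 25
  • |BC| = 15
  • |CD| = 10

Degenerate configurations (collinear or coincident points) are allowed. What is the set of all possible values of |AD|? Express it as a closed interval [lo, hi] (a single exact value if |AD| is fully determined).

|AB| ∈ {25}
|BC| ∈ {15}
|CD| ∈ {10}
|AC| ∈ [10, 40]
|BD| ∈ [5, 25]
|AD| ∈ [0, 50]

|AD| ∈ [0, 50]  (≈ [0.0000, 50.0000])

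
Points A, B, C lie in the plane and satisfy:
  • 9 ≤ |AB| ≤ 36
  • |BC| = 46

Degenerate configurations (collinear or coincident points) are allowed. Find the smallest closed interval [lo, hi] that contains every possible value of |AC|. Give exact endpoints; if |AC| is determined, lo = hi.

|AB| ∈ [9, 36]
|BC| ∈ {46}
|AC| ∈ [10, 82]

|AC| ∈ [10, 82]  (≈ [10.0000, 82.0000])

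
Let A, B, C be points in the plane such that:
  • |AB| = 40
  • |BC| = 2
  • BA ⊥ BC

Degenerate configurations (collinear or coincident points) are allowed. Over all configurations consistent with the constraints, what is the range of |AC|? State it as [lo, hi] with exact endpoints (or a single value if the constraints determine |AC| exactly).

|AC| = 2·√(401)  (≈ 40.0500)

|AB| ∈ {40}
|BC| ∈ {2}
|AC| ∈ {2·√(401)}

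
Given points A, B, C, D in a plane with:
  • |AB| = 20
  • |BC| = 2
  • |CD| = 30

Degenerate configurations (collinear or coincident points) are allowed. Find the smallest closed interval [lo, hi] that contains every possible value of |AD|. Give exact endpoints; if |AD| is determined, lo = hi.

|AB| ∈ {20}
|BC| ∈ {2}
|CD| ∈ {30}
|AC| ∈ [18, 22]
|BD| ∈ [28, 32]
|AD| ∈ [8, 52]

|AD| ∈ [8, 52]  (≈ [8.0000, 52.0000])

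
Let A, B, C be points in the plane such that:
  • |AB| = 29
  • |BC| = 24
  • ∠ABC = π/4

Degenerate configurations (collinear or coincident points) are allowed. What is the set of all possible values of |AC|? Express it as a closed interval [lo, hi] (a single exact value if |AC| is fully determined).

|AB| ∈ {29}
|BC| ∈ {24}
|AC| ∈ {√(1417 - 696·√(2))}

|AC| = √(1417 - 696·√(2))  (≈ 20.8016)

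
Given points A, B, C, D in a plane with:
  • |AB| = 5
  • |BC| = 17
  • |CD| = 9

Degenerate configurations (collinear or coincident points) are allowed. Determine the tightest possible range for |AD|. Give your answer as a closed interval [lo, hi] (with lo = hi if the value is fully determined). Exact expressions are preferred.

|AB| ∈ {5}
|BC| ∈ {17}
|CD| ∈ {9}
|AC| ∈ [12, 22]
|BD| ∈ [8, 26]
|AD| ∈ [3, 31]

|AD| ∈ [3, 31]  (≈ [3.0000, 31.0000])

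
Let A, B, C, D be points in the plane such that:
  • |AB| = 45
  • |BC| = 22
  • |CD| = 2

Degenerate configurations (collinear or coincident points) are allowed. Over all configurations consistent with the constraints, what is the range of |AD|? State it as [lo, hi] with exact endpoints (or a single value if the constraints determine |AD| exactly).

|AB| ∈ {45}
|BC| ∈ {22}
|CD| ∈ {2}
|AC| ∈ [23, 67]
|BD| ∈ [20, 24]
|AD| ∈ [21, 69]

|AD| ∈ [21, 69]  (≈ [21.0000, 69.0000])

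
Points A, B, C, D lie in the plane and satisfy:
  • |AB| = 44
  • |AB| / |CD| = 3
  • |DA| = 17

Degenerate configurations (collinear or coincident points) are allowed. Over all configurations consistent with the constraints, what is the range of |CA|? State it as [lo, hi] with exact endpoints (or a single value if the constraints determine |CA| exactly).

|AB| ∈ {44}
|AD| ∈ {17}
|CD| ∈ {44/3}
|BD| ∈ [27, 61]
|AC| ∈ [7/3, 95/3]
|BC| ∈ [37/3, 227/3]

|CA| ∈ [7/3, 95/3]  (≈ [2.3333, 31.6667])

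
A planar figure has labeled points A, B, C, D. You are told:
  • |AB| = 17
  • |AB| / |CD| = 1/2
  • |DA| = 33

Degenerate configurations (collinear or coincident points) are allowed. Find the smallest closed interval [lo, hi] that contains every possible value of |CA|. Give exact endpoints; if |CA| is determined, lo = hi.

|CA| ∈ [1, 67]  (≈ [1.0000, 67.0000])

|AB| ∈ {17}
|AD| ∈ {33}
|CD| ∈ {34}
|BD| ∈ [16, 50]
|AC| ∈ [1, 67]
|BC| ∈ [0, 84]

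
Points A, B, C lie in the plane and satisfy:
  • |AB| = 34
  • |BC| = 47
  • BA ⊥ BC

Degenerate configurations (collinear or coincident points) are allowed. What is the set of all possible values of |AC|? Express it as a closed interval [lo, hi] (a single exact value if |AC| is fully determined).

|AB| ∈ {34}
|BC| ∈ {47}
|AC| ∈ {√(3365)}

|AC| = √(3365)  (≈ 58.0086)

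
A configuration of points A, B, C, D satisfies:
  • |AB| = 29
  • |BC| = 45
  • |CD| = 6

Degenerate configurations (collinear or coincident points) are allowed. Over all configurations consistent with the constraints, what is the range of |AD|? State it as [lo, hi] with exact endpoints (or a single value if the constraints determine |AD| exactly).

|AD| ∈ [10, 80]  (≈ [10.0000, 80.0000])

|AB| ∈ {29}
|BC| ∈ {45}
|CD| ∈ {6}
|AC| ∈ [16, 74]
|BD| ∈ [39, 51]
|AD| ∈ [10, 80]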